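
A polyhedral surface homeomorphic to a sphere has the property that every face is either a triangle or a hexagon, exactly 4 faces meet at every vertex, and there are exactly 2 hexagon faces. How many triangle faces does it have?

12

Let x be the number of triangles; then F = 2 + x.
Edge–face incidences: 2E = 6·2 + 3·x = 12 + 3x.
Every vertex has degree 4, so 4V = 2E.
Euler: V − E + F = 2 ⇒ (2E)/4 − E + (2 + x) = 2.
Multiply by 8: 2·(2E) − 4·(2E) + 8·(2 + x) = 16, i.e. 16 + 8x − 2·(12 + 3x) = 16.
Collecting terms: 2x − 8 = 16, so 2x = 24, so x = 12.
Then 2E = 12 + 3·12 = 48, so E = 24, V = 2E/4 = 12, F = 2 + 12 = 14.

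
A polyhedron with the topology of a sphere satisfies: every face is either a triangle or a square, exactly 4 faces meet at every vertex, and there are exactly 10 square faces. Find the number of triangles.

8

Let x be the number of triangles; then F = 10 + x.
Edge–face incidences: 2E = 4·10 + 3·x = 40 + 3x.
Every vertex has degree 4, so 4V = 2E.
Euler: V − E + F = 2 ⇒ (2E)/4 − E + (10 + x) = 2.
Multiply by 8: 2·(2E) − 4·(2E) + 8·(10 + x) = 16, i.e. 80 + 8x − 2·(40 + 3x) = 16.
Collecting terms: 2x = 16, so x = 8.
Then 2E = 40 + 3·8 = 64, so E = 32, V = 2E/4 = 16, F = 10 + 8 = 18.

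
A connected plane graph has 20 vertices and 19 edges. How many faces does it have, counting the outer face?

Euler's formula for a connected plane graph: V − E + F = 2, so F = 2 − 20 + 19 = 1.

1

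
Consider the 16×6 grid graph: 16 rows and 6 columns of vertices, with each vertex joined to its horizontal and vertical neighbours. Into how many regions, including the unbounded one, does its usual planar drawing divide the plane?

76

The grid has V = 16·6 = 96 vertices and E = 16·5 + 6·15 = 170 edges.
F = 2 − V + E = 2 − 96 + 170 = 76.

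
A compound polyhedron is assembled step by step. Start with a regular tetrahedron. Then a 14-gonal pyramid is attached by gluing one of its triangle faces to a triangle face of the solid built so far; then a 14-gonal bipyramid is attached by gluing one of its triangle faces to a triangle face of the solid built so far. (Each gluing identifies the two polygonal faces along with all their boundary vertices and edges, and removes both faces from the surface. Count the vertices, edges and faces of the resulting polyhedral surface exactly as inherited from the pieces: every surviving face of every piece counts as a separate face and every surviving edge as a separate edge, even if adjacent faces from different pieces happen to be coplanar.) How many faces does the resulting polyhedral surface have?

A regular tetrahedron: V=4, E=6, F=4.
Attach a 14-gonal pyramid (V=15, E=28, F=15) along a 3-gon: merge 3 vertices and 3 edges, delete both glued faces → V=16, E=31, F=17.
Attach a 14-gonal bipyramid (V=16, E=42, F=28) along a 3-gon: merge 3 vertices and 3 edges, delete both glued faces → V=29, E=70, F=43.
Check: V − E + F = 29 − 70 + 43 = 2.

43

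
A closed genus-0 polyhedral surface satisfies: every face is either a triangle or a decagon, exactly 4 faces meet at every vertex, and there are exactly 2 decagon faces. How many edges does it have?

Let x be the number of triangles; then F = 2 + x.
Edge–face incidences: 2E = 10·2 + 3·x = 20 + 3x.
Every vertex has degree 4, so 4V = 2E.
Euler: V − E + F = 2 ⇒ (2E)/4 − E + (2 + x) = 2.
Multiply by 8: 2·(2E) − 4·(2E) + 8·(2 + x) = 16, i.e. 16 + 8x − 2·(20 + 3x) = 16.
Collecting terms: 2x − 24 = 16, so 2x = 40, so x = 20.
Then 2E = 20 + 3·20 = 80, so E = 40, V = 2E/4 = 20, F = 2 + 20 = 22.

40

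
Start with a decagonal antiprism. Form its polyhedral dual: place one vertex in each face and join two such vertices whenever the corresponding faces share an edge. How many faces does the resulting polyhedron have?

20

The base solid has V = 20, E = 40, F = 22.
The dual swaps V and F and preserves E: V′ = F = 22, E′ = E = 40, F′ = V = 20.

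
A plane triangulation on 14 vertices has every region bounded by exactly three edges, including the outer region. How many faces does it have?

24

In a plane triangulation 3F = 2E and V − E + F = 2, so F = 2V − 4 = 2·14 − 4 = 24.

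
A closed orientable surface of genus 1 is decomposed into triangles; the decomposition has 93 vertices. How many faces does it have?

186

χ = 2 − 2·1 = 0, and every face is a triangle so 3F = 2E.
V − E + F = 0 with E = 3F/2 gives 93 − (3/2 − 1)·F = 0, so F = 186 and E = 279.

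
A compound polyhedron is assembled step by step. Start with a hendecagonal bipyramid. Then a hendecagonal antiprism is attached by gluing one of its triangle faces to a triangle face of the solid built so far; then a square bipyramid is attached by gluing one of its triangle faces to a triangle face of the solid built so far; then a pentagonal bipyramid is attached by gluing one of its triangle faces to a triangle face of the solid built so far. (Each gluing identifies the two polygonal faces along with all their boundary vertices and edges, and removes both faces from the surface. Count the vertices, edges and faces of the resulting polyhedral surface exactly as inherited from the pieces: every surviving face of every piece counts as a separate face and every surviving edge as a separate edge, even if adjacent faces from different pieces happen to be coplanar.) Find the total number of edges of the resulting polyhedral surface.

A hendecagonal bipyramid: V=13, E=33, F=22.
Attach a hendecagonal antiprism (V=22, E=44, F=24) along a 3-gon: merge 3 vertices and 3 edges, delete both glued faces → V=32, E=74, F=44.
Attach a square bipyramid (V=6, E=12, F=8) along a 3-gon: merge 3 vertices and 3 edges, delete both glued faces → V=35, E=83, F=50.
Attach a pentagonal bipyramid (V=7, E=15, F=10) along a 3-gon: merge 3 vertices and 3 edges, delete both glued faces → V=39, E=95, F=58.
Check: V − E + F = 39 − 95 + 58 = 2.

95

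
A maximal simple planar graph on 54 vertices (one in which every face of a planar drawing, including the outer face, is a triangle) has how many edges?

In a plane triangulation 3F = 2E and V − E + F = 2, so E = 3V − 6 = 3·54 − 6 = 156.

156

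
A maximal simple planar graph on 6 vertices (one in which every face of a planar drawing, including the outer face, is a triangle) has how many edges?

In a plane triangulation 3F = 2E and V − E + F = 2, so E = 3V − 6 = 3·6 − 6 = 12.

12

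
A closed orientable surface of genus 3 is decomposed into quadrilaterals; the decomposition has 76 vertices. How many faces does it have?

χ = 2 − 2·3 = -4, and every face is a square so 4F = 2E.
V − E + F = -4 with E = 4F/2 gives 76 − (4/2 − 1)·F = -4, so F = 80 and E = 160.

80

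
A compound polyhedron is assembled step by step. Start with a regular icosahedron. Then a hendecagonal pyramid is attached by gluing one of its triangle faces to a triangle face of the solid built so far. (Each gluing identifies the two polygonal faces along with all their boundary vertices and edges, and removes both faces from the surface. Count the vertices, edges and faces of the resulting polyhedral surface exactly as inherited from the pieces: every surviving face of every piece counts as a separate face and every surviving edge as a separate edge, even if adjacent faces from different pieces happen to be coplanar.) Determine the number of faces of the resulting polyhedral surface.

30

A regular icosahedron: V=12, E=30, F=20.
Attach a hendecagonal pyramid (V=12, E=22, F=12) along a 3-gon: merge 3 vertices and 3 edges, delete both glued faces → V=21, E=49, F=30.
Check: V − E + F = 21 − 49 + 30 = 2.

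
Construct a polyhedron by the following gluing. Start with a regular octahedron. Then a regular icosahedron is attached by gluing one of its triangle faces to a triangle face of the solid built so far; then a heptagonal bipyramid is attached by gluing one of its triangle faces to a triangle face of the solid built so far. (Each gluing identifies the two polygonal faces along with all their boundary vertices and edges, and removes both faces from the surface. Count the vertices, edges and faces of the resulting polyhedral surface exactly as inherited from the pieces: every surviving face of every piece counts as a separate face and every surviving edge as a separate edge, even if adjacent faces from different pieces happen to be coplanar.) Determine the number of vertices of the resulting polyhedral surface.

A regular octahedron: V=6, E=12, F=8.
Attach a regular icosahedron (V=12, E=30, F=20) along a 3-gon: merge 3 vertices and 3 edges, delete both glued faces → V=15, E=39, F=26.
Attach a heptagonal bipyramid (V=9, E=21, F=14) along a 3-gon: merge 3 vertices and 3 edges, delete both glued faces → V=21, E=57, F=38.
Check: V − E + F = 21 − 57 + 38 = 2.

21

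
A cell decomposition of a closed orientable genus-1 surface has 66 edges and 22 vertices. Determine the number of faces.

For a closed orientable surface of genus 1, χ = 2 − 2·1 = 0.
F = 0 − V + E = 0 − 22 + 66 = 44.

44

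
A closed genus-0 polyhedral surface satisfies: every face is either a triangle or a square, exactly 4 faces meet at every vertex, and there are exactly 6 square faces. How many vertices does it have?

Let x be the number of triangles; then F = 6 + x.
Edge–face incidences: 2E = 4·6 + 3·x = 24 + 3x.
Every vertex has degree 4, so 4V = 2E.
Euler: V − E + F = 2 ⇒ (2E)/4 − E + (6 + x) = 2.
Multiply by 8: 2·(2E) − 4·(2E) + 8·(6 + x) = 16, i.e. 48 + 8x − 2·(24 + 3x) = 16.
Collecting terms: 2x = 16, so x = 8.
Then 2E = 24 + 3·8 = 48, so E = 24, V = 2E/4 = 12, F = 6 + 8 = 14.

12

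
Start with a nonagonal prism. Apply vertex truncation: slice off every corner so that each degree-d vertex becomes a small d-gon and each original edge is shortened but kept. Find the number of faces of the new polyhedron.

29

The base solid has V = 18, E = 27, F = 11.
Truncation replaces each original edge-end by a new vertex, so V′ = 2E = 54.
Each original edge survives, and each old vertex of degree d contributes d new edges; summing degrees gives Σd = 2E, so E′ = E + 2E = 3E = 81.
Each original face survives and each original vertex becomes one new face: F′ = F + V = 29.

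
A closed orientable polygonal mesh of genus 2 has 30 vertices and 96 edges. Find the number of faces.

64

For a closed orientable surface of genus 2, χ = 2 − 2·2 = -2.
F = -2 − V + E = -2 − 30 + 96 = 64.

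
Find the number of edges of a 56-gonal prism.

A prism on an n-gon has two n-gon bases and n rectangular sides: V = 2·56 = 112, E = 3·56 = 168, F = 56 + 2 = 58.

168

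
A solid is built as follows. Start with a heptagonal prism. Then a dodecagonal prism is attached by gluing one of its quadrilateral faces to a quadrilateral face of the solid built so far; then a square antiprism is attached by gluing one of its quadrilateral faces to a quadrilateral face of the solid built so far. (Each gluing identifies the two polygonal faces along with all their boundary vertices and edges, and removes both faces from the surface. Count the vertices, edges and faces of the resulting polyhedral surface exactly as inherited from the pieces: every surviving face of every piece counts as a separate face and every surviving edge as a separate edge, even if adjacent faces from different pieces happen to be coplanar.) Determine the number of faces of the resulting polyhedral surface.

29

A heptagonal prism: V=14, E=21, F=9.
Attach a dodecagonal prism (V=24, E=36, F=14) along a 4-gon: merge 4 vertices and 4 edges, delete both glued faces → V=34, E=53, F=21.
Attach a square antiprism (V=8, E=16, F=10) along a 4-gon: merge 4 vertices and 4 edges, delete both glued faces → V=38, E=65, F=29.
Check: V − E + F = 38 − 65 + 29 = 2.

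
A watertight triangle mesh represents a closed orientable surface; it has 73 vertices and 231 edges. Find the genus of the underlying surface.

Every face is a triangle and each edge borders two faces, so 3F = 2·231, giving F = 154.
χ = V − E + F = 73 − 231 + 154 = -4.
For a closed orientable surface χ = 2 − 2g, so g = (2 − (-4))/2 = 3.

3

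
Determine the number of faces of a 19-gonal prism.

21

A prism on an n-gon has two n-gon bases and n rectangular sides: V = 2·19 = 38, E = 3·19 = 57, F = 19 + 2 = 21.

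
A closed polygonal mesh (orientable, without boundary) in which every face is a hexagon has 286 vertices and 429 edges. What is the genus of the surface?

1

Every face is a hexagon and each edge borders two faces, so 6F = 2·429, giving F = 143.
χ = V − E + F = 286 − 429 + 143 = 0.
For a closed orientable surface χ = 2 − 2g, so g = (2 − (0))/2 = 1.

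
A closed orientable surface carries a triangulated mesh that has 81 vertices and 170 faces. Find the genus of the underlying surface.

3

Every face is a triangle, so 2E = 3·170 = 510, giving E = 255.
χ = V − E + F = 81 − 255 + 170 = -4.
For a closed orientable surface χ = 2 − 2g, so g = (2 − (-4))/2 = 3.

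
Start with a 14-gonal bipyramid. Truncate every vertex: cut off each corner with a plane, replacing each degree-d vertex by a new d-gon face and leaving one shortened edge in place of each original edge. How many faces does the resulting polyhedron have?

44

The base solid has V = 16, E = 42, F = 28.
Truncation replaces each original edge-end by a new vertex, so V′ = 2E = 84.
Each original edge survives, and each old vertex of degree d contributes d new edges; summing degrees gives Σd = 2E, so E′ = E + 2E = 3E = 126.
Each original face survives and each original vertex becomes one new face: F′ = F + V = 44.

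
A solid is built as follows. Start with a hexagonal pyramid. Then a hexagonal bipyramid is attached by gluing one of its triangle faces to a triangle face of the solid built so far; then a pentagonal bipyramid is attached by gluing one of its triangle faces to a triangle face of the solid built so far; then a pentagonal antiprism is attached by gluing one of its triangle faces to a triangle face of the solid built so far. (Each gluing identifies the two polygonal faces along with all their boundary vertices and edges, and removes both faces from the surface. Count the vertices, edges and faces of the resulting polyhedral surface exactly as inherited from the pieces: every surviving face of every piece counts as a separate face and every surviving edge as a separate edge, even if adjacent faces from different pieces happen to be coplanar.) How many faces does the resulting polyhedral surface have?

35

A hexagonal pyramid: V=7, E=12, F=7.
Attach a hexagonal bipyramid (V=8, E=18, F=12) along a 3-gon: merge 3 vertices and 3 edges, delete both glued faces → V=12, E=27, F=17.
Attach a pentagonal bipyramid (V=7, E=15, F=10) along a 3-gon: merge 3 vertices and 3 edges, delete both glued faces → V=16, E=39, F=25.
Attach a pentagonal antiprism (V=10, E=20, F=12) along a 3-gon: merge 3 vertices and 3 edges, delete both glued faces → V=23, E=56, F=35.
Check: V − E + F = 23 − 56 + 35 = 2.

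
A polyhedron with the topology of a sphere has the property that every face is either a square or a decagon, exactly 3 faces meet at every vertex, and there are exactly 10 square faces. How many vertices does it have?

20

Let x be the number of decagons; then F = 10 + x.
Edge–face incidences: 2E = 4·10 + 10·x = 40 + 10x.
Every vertex has degree 3, so 3V = 2E.
Euler: V − E + F = 2 ⇒ (2E)/3 − E + (10 + x) = 2.
Multiply by 6: 2·(2E) − 3·(2E) + 6·(10 + x) = 12, i.e. 60 + 6x − (40 + 10x) = 12.
Collecting terms: −4x + 20 = 12, so −4x = −8, so x = 2.
Then 2E = 40 + 10·2 = 60, so E = 30, V = 2E/3 = 20, F = 10 + 2 = 12.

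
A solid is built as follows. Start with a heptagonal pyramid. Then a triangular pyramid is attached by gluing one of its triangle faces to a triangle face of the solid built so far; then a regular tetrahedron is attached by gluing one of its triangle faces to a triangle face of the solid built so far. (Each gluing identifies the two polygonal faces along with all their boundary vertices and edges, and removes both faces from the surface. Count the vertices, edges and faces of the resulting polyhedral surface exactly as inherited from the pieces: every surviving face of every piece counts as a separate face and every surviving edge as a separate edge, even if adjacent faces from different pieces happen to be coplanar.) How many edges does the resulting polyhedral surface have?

20

A heptagonal pyramid: V=8, E=14, F=8.
Attach a triangular pyramid (V=4, E=6, F=4) along a 3-gon: merge 3 vertices and 3 edges, delete both glued faces → V=9, E=17, F=10.
Attach a regular tetrahedron (V=4, E=6, F=4) along a 3-gon: merge 3 vertices and 3 edges, delete both glued faces → V=10, E=20, F=12.
Check: V − E + F = 10 − 20 + 12 = 2.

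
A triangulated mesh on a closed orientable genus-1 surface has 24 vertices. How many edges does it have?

72

χ = 2 − 2·1 = 0, and every face is a triangle so 3F = 2E.
V − E + F = 0 with E = 3F/2 gives 24 − (3/2 − 1)·F = 0, so F = 48 and E = 72.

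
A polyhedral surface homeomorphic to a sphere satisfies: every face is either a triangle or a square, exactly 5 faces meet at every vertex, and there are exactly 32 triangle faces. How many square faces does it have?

6

Let x be the number of squares; then F = 32 + x.
Edge–face incidences: 2E = 3·32 + 4·x = 96 + 4x.
Every vertex has degree 5, so 5V = 2E.
Euler: V − E + F = 2 ⇒ (2E)/5 − E + (32 + x) = 2.
Multiply by 10: 2·(2E) − 5·(2E) + 10·(32 + x) = 20, i.e. 320 + 10x − 3·(96 + 4x) = 20.
Collecting terms: −2x + 32 = 20, so −2x = −12, so x = 6.
Then 2E = 96 + 4·6 = 120, so E = 60, V = 2E/5 = 24, F = 32 + 6 = 38.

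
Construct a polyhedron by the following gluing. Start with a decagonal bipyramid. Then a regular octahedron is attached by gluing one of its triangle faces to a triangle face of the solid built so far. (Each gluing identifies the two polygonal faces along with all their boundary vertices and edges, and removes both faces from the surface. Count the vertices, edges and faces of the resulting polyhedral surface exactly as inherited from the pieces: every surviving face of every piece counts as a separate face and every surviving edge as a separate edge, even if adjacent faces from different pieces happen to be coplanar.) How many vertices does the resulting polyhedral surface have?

15

A decagonal bipyramid: V=12, E=30, F=20.
Attach a regular octahedron (V=6, E=12, F=8) along a 3-gon: merge 3 vertices and 3 edges, delete both glued faces → V=15, E=39, F=26.
Check: V − E + F = 15 − 39 + 26 = 2.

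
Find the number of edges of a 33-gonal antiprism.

132

An antiprism on an n-gon has two n-gon caps and 2n triangles: V = 2·33 = 66, E = 4·33 = 132, F = 2·33 + 2 = 68.
Check: V − E + F = 66 − 132 + 68 = 2.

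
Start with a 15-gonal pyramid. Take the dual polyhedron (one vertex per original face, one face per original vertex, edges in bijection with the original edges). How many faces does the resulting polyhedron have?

The base solid has V = 16, E = 30, F = 16.
The dual swaps V and F and preserves E: V′ = F = 16, E′ = E = 30, F′ = V = 16.

16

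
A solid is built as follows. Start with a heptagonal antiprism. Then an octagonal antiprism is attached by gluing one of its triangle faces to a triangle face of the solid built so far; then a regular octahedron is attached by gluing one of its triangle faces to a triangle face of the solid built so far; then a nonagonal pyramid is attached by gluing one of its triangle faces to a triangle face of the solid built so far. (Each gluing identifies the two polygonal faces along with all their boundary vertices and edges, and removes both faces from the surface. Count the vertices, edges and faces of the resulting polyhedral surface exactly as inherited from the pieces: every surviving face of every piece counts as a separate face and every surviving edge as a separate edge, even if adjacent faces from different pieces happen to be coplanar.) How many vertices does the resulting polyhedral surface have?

37

A heptagonal antiprism: V=14, E=28, F=16.
Attach an octagonal antiprism (V=16, E=32, F=18) along a 3-gon: merge 3 vertices and 3 edges, delete both glued faces → V=27, E=57, F=32.
Attach a regular octahedron (V=6, E=12, F=8) along a 3-gon: merge 3 vertices and 3 edges, delete both glued faces → V=30, E=66, F=38.
Attach a nonagonal pyramid (V=10, E=18, F=10) along a 3-gon: merge 3 vertices and 3 edges, delete both glued faces → V=37, E=81, F=46.
Check: V − E + F = 37 − 81 + 46 = 2.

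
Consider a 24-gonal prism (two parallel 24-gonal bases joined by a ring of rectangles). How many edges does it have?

72

A prism on an n-gon has two n-gon bases and n rectangular sides: V = 2·24 = 48, E = 3·24 = 72, F = 24 + 2 = 26.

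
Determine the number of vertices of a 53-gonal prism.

A prism on an n-gon has two n-gon bases and n rectangular sides: V = 2·53 = 106, E = 3·53 = 159, F = 53 + 2 = 55.

106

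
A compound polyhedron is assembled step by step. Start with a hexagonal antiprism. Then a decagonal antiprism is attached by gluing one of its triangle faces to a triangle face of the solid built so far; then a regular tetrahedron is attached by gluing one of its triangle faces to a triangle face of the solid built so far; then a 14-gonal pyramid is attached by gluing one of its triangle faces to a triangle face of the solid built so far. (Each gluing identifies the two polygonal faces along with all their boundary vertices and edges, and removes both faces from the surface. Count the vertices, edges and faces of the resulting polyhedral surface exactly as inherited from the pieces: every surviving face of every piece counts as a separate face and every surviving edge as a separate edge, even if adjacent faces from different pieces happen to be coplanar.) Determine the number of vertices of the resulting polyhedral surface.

A hexagonal antiprism: V=12, E=24, F=14.
Attach a decagonal antiprism (V=20, E=40, F=22) along a 3-gon: merge 3 vertices and 3 edges, delete both glued faces → V=29, E=61, F=34.
Attach a regular tetrahedron (V=4, E=6, F=4) along a 3-gon: merge 3 vertices and 3 edges, delete both glued faces → V=30, E=64, F=36.
Attach a 14-gonal pyramid (V=15, E=28, F=15) along a 3-gon: merge 3 vertices and 3 edges, delete both glued faces → V=42, E=89, F=49.
Check: V − E + F = 42 − 89 + 49 = 2.

42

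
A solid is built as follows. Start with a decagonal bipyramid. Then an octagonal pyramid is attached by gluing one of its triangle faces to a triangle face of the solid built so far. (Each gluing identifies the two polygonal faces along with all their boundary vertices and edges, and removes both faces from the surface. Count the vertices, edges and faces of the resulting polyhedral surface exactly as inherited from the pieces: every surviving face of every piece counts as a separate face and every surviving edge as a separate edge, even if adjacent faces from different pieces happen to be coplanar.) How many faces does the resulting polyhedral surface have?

A decagonal bipyramid: V=12, E=30, F=20.
Attach an octagonal pyramid (V=9, E=16, F=9) along a 3-gon: merge 3 vertices and 3 edges, delete both glued faces → V=18, E=43, F=27.
Check: V − E + F = 18 − 43 + 27 = 2.

27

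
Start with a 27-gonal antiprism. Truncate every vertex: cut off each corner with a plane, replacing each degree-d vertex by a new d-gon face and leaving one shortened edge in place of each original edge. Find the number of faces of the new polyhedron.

The base solid has V = 54, E = 108, F = 56.
Truncation replaces each original edge-end by a new vertex, so V′ = 2E = 216.
Each original edge survives, and each old vertex of degree d contributes d new edges; summing degrees gives Σd = 2E, so E′ = E + 2E = 3E = 324.
Each original face survives and each original vertex becomes one new face: F′ = F + V = 110.

110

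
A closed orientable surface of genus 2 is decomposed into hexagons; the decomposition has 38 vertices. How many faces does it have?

χ = 2 − 2·2 = -2, and every face is a hexagon so 6F = 2E.
V − E + F = -2 with E = 6F/2 gives 38 − (6/2 − 1)·F = -2, so F = 20 and E = 60.

20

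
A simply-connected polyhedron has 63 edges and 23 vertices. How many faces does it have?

42

Here V − E + F = 2.
F = 2 − V + E = 2 − 23 + 63 = 42.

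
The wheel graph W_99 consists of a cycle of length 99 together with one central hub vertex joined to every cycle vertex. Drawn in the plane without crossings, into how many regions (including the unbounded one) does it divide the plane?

100

W_99 has V = 99 + 1 = 100 vertices and E = 2·99 = 198 edges.
By Euler's formula F = 2 − V + E = 2 − 100 + 198 = 100.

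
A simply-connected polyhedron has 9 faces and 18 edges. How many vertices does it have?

11

Here V − E + F = 2.
V = 2 + E − F = 2 + 18 − 9 = 11.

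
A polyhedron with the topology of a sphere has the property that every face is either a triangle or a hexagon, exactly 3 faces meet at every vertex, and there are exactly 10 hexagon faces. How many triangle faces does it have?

Let x be the number of triangles; then F = 10 + x.
Edge–face incidences: 2E = 6·10 + 3·x = 60 + 3x.
Every vertex has degree 3, so 3V = 2E.
Euler: V − E + F = 2 ⇒ (2E)/3 − E + (10 + x) = 2.
Multiply by 6: 2·(2E) − 3·(2E) + 6·(10 + x) = 12, i.e. 60 + 6x − (60 + 3x) = 12.
Collecting terms: 3x = 12, so x = 4.
Then 2E = 60 + 3·4 = 72, so E = 36, V = 2E/3 = 24, F = 10 + 4 = 14.

4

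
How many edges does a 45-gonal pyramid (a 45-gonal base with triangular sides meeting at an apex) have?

A pyramid on an n-gon base has one n-gon and n triangles: V = 45 + 1 = 46, E = 2·45 = 90, F = 45 + 1 = 46.

90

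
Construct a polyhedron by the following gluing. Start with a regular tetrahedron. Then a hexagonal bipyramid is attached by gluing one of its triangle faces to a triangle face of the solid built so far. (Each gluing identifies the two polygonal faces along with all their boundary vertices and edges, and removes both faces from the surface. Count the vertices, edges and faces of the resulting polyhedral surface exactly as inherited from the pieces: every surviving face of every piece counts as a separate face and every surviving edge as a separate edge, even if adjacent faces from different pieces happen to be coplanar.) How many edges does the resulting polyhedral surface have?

A regular tetrahedron: V=4, E=6, F=4.
Attach a hexagonal bipyramid (V=8, E=18, F=12) along a 3-gon: merge 3 vertices and 3 edges, delete both glued faces → V=9, E=21, F=14.
Check: V − E + F = 9 − 21 + 14 = 2.

21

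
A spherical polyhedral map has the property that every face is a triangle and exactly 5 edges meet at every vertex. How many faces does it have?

20

Each face has 3 edges and each edge borders two faces, so 2E = 3F.
Each vertex has degree 5, so 5V = 2E and hence V = 3F/5.
Euler: V − E + F = 2 ⇒ (3F/5) − (3F/2) + F = 2.
Multiply by 10: (6 − 15 + 10)F = 20, i.e. 1F = 20.
So F = 20, E = 3·20/2 = 30, V = 3·20/5 = 12.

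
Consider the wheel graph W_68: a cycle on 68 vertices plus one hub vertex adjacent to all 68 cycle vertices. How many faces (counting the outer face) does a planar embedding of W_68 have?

W_68 has V = 68 + 1 = 69 vertices and E = 2·68 = 136 edges.
By Euler's formula F = 2 − V + E = 2 − 69 + 136 = 69.

69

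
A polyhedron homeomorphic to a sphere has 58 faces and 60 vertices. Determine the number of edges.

Here V − E + F = 2.
E = V + F − (2) = 60 + 58 − (2) = 116.

116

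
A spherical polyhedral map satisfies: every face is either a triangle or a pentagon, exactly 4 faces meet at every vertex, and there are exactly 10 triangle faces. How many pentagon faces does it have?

Let x be the number of pentagons; then F = 10 + x.
Edge–face incidences: 2E = 3·10 + 5·x = 30 + 5x.
Every vertex has degree 4, so 4V = 2E.
Euler: V − E + F = 2 ⇒ (2E)/4 − E + (10 + x) = 2.
Multiply by 8: 2·(2E) − 4·(2E) + 8·(10 + x) = 16, i.e. 80 + 8x − 2·(30 + 5x) = 16.
Collecting terms: −2x + 20 = 16, so −2x = −4, so x = 2.
Then 2E = 30 + 5·2 = 40, so E = 20, V = 2E/4 = 10, F = 10 + 2 = 12.

2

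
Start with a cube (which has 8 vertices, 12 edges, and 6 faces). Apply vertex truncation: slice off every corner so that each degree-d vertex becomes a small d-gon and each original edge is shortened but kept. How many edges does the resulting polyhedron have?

36

Truncation replaces each original edge-end by a new vertex, so V′ = 2E = 24.
Each original edge survives, and each old vertex of degree d contributes d new edges; summing degrees gives Σd = 2E, so E′ = E + 2E = 3E = 36.
Each original face survives and each original vertex becomes one new face: F′ = F + V = 14.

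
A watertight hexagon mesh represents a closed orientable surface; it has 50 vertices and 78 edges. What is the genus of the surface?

Every face is a hexagon and each edge borders two faces, so 6F = 2·78, giving F = 26.
χ = V − E + F = 50 − 78 + 26 = -2.
For a closed orientable surface χ = 2 − 2g, so g = (2 − (-2))/2 = 2.

2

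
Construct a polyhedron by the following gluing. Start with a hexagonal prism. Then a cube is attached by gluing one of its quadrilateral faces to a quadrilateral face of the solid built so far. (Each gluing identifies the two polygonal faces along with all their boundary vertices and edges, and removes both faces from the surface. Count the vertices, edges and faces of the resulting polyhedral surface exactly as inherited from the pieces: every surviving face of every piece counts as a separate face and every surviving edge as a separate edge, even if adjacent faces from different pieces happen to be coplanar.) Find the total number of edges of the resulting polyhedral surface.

A hexagonal prism: V=12, E=18, F=8.
Attach a cube (V=8, E=12, F=6) along a 4-gon: merge 4 vertices and 4 edges, delete both glued faces → V=16, E=26, F=12.
Check: V − E + F = 16 − 26 + 12 = 2.

26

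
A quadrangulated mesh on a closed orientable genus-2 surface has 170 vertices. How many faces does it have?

172

χ = 2 − 2·2 = -2, and every face is a square so 4F = 2E.
V − E + F = -2 with E = 4F/2 gives 170 − (4/2 − 1)·F = -2, so F = 172 and E = 344.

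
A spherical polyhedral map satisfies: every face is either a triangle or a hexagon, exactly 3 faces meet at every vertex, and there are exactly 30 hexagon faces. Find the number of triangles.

4

Let x be the number of triangles; then F = 30 + x.
Edge–face incidences: 2E = 6·30 + 3·x = 180 + 3x.
Every vertex has degree 3, so 3V = 2E.
Euler: V − E + F = 2 ⇒ (2E)/3 − E + (30 + x) = 2.
Multiply by 6: 2·(2E) − 3·(2E) + 6·(30 + x) = 12, i.e. 180 + 6x − (180 + 3x) = 12.
Collecting terms: 3x = 12, so x = 4.
Then 2E = 180 + 3·4 = 192, so E = 96, V = 2E/3 = 64, F = 30 + 4 = 34.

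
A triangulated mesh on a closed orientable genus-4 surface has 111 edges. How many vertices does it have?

χ = 2 − 2·4 = -6, and every face is a triangle so 3F = 2E.
F = 2E/3 = 74. Then V = -6 + E − F = -6 + 111 − 74 = 31.

31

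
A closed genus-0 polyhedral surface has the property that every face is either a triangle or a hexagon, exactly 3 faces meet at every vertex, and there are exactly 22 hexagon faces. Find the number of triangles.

4

Let x be the number of triangles; then F = 22 + x.
Edge–face incidences: 2E = 6·22 + 3·x = 132 + 3x.
Every vertex has degree 3, so 3V = 2E.
Euler: V − E + F = 2 ⇒ (2E)/3 − E + (22 + x) = 2.
Multiply by 6: 2·(2E) − 3·(2E) + 6·(22 + x) = 12, i.e. 132 + 6x − (132 + 3x) = 12.
Collecting terms: 3x = 12, so x = 4.
Then 2E = 132 + 3·4 = 144, so E = 72, V = 2E/3 = 48, F = 22 + 4 = 26.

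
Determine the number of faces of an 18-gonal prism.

20

A prism on an n-gon has two n-gon bases and n rectangular sides: V = 2·18 = 36, E = 3·18 = 54, F = 18 + 2 = 20.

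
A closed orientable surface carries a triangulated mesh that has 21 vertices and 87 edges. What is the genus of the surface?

5

Every face is a triangle and each edge borders two faces, so 3F = 2·87, giving F = 58.
χ = V − E + F = 21 − 87 + 58 = -8.
For a closed orientable surface χ = 2 − 2g, so g = (2 − (-8))/2 = 5.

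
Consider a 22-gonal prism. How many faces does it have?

A prism on an n-gon has two n-gon bases and n rectangular sides: V = 2·22 = 44, E = 3·22 = 66, F = 22 + 2 = 24.
Check: V − E + F = 44 − 66 + 24 = 2.

24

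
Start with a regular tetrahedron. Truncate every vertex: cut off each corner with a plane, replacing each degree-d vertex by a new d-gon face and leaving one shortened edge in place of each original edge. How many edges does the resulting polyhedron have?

The base solid has V = 4, E = 6, F = 4.
Truncation replaces each original edge-end by a new vertex, so V′ = 2E = 12.
Each original edge survives, and each old vertex of degree d contributes d new edges; summing degrees gives Σd = 2E, so E′ = E + 2E = 3E = 18.
Each original face survives and each original vertex becomes one new face: F′ = F + V = 8.

18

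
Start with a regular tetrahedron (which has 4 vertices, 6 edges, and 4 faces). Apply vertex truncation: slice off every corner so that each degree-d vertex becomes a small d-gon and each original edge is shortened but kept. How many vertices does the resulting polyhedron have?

12

Truncation replaces each original edge-end by a new vertex, so V′ = 2E = 12.
Each original edge survives, and each old vertex of degree d contributes d new edges; summing degrees gives Σd = 2E, so E′ = E + 2E = 3E = 18.
Each original face survives and each original vertex becomes one new face: F′ = F + V = 8.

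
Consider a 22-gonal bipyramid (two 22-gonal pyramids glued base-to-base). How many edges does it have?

A bipyramid over an n-gon has 2n triangular faces and n + 2 vertices: V = 22 + 2 = 24, E = 3·22 = 66, F = 2·22 = 44.

66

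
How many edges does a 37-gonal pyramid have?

74

A pyramid on an n-gon base has one n-gon and n triangles: V = 37 + 1 = 38, E = 2·37 = 74, F = 37 + 1 = 38.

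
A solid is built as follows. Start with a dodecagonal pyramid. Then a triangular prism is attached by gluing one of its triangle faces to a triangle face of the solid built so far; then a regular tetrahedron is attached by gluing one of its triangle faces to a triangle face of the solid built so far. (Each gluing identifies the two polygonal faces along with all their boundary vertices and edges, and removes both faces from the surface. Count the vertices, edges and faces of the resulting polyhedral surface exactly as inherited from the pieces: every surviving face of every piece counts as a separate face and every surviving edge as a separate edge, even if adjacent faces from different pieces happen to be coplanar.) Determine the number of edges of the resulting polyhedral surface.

A dodecagonal pyramid: V=13, E=24, F=13.
Attach a triangular prism (V=6, E=9, F=5) along a 3-gon: merge 3 vertices and 3 edges, delete both glued faces → V=16, E=30, F=16.
Attach a regular tetrahedron (V=4, E=6, F=4) along a 3-gon: merge 3 vertices and 3 edges, delete both glued faces → V=17, E=33, F=18.
Check: V − E + F = 17 − 33 + 18 = 2.

33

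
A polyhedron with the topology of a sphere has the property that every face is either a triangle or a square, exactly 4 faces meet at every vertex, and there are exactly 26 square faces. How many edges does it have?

64

Let x be the number of triangles; then F = 26 + x.
Edge–face incidences: 2E = 4·26 + 3·x = 104 + 3x.
Every vertex has degree 4, so 4V = 2E.
Euler: V − E + F = 2 ⇒ (2E)/4 − E + (26 + x) = 2.
Multiply by 8: 2·(2E) − 4·(2E) + 8·(26 + x) = 16, i.e. 208 + 8x − 2·(104 + 3x) = 16.
Collecting terms: 2x = 16, so x = 8.
Then 2E = 104 + 3·8 = 128, so E = 64, V = 2E/4 = 32, F = 26 + 8 = 34.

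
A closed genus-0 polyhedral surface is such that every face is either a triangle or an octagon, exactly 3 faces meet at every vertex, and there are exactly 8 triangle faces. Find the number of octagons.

Let x be the number of octagons; then F = 8 + x.
Edge–face incidences: 2E = 3·8 + 8·x = 24 + 8x.
Every vertex has degree 3, so 3V = 2E.
Euler: V − E + F = 2 ⇒ (2E)/3 − E + (8 + x) = 2.
Multiply by 6: 2·(2E) − 3·(2E) + 6·(8 + x) = 12, i.e. 48 + 6x − (24 + 8x) = 12.
Collecting terms: −2x + 24 = 12, so −2x = −12, so x = 6.
Then 2E = 24 + 8·6 = 72, so E = 36, V = 2E/3 = 24, F = 8 + 6 = 14.

6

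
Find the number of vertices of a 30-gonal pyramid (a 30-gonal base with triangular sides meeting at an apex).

A pyramid on an n-gon base has one n-gon and n triangles: V = 30 + 1 = 31, E = 2·30 = 60, F = 30 + 1 = 31.

31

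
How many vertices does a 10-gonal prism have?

20

A prism on an n-gon has two n-gon bases and n rectangular sides: V = 2·10 = 20, E = 3·10 = 30, F = 10 + 2 = 12.
Check: V − E + F = 20 − 30 + 12 = 2.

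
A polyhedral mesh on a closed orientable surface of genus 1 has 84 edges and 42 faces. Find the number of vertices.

42

For a closed orientable surface of genus 1, χ = 2 − 2·1 = 0.
V = 0 + E − F = 0 + 84 − 42 = 42.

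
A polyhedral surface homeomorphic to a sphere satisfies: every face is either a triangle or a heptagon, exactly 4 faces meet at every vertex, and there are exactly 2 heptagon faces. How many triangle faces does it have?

Let x be the number of triangles; then F = 2 + x.
Edge–face incidences: 2E = 7·2 + 3·x = 14 + 3x.
Every vertex has degree 4, so 4V = 2E.
Euler: V − E + F = 2 ⇒ (2E)/4 − E + (2 + x) = 2.
Multiply by 8: 2·(2E) − 4·(2E) + 8·(2 + x) = 16, i.e. 16 + 8x − 2·(14 + 3x) = 16.
Collecting terms: 2x − 12 = 16, so 2x = 28, so x = 14.
Then 2E = 14 + 3·14 = 56, so E = 28, V = 2E/4 = 14, F = 2 + 14 = 16.

14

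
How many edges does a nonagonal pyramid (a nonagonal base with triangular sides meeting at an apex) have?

A pyramid on an n-gon base has one n-gon and n triangles: V = 9 + 1 = 10, E = 2·9 = 18, F = 9 + 1 = 10.

18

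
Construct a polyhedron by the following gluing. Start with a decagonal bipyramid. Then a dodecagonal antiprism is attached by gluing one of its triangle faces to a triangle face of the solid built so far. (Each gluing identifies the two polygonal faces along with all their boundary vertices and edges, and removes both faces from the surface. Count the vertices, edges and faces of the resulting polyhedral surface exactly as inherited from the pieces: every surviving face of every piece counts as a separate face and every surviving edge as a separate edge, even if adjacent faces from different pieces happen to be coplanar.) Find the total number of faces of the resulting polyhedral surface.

A decagonal bipyramid: V=12, E=30, F=20.
Attach a dodecagonal antiprism (V=24, E=48, F=26) along a 3-gon: merge 3 vertices and 3 edges, delete both glued faces → V=33, E=75, F=44.
Check: V − E + F = 33 − 75 + 44 = 2.

44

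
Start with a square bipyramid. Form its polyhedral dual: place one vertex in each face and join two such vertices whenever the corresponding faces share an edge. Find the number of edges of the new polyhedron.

The base solid has V = 6, E = 12, F = 8.
The dual swaps V and F and preserves E: V′ = F = 8, E′ = E = 12, F′ = V = 6.

12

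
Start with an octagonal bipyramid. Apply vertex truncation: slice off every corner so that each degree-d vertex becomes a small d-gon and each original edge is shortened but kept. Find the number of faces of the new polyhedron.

26

The base solid has V = 10, E = 24, F = 16.
Truncation replaces each original edge-end by a new vertex, so V′ = 2E = 48.
Each original edge survives, and each old vertex of degree d contributes d new edges; summing degrees gives Σd = 2E, so E′ = E + 2E = 3E = 72.
Each original face survives and each original vertex becomes one new face: F′ = F + V = 26.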